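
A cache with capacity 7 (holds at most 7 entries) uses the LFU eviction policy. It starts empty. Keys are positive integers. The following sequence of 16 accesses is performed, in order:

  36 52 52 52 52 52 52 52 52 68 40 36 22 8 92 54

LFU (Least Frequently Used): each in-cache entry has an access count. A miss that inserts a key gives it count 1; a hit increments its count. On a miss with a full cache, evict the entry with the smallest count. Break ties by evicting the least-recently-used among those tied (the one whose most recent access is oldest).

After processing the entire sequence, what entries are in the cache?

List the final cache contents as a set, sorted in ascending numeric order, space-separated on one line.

Answer: 8 22 36 40 52 54 92

Derivation:
LFU simulation (capacity=7):
  1. access 36: MISS. Cache: [36(c=1)]
  2. access 52: MISS. Cache: [36(c=1) 52(c=1)]
  3. access 52: HIT, count now 2. Cache: [36(c=1) 52(c=2)]
  4. access 52: HIT, count now 3. Cache: [36(c=1) 52(c=3)]
  5. access 52: HIT, count now 4. Cache: [36(c=1) 52(c=4)]
  6. access 52: HIT, count now 5. Cache: [36(c=1) 52(c=5)]
  7. access 52: HIT, count now 6. Cache: [36(c=1) 52(c=6)]
  8. access 52: HIT, count now 7. Cache: [36(c=1) 52(c=7)]
  9. access 52: HIT, count now 8. Cache: [36(c=1) 52(c=8)]
  10. access 68: MISS. Cache: [36(c=1) 68(c=1) 52(c=8)]
  11. access 40: MISS. Cache: [36(c=1) 68(c=1) 40(c=1) 52(c=8)]
  12. access 36: HIT, count now 2. Cache: [68(c=1) 40(c=1) 36(c=2) 52(c=8)]
  13. access 22: MISS. Cache: [68(c=1) 40(c=1) 22(c=1) 36(c=2) 52(c=8)]
  14. access 8: MISS. Cache: [68(c=1) 40(c=1) 22(c=1) 8(c=1) 36(c=2) 52(c=8)]
  15. access 92: MISS. Cache: [68(c=1) 40(c=1) 22(c=1) 8(c=1) 92(c=1) 36(c=2) 52(c=8)]
  16. access 54: MISS, evict 68(c=1). Cache: [40(c=1) 22(c=1) 8(c=1) 92(c=1) 54(c=1) 36(c=2) 52(c=8)]
Total: 8 hits, 8 misses, 1 evictions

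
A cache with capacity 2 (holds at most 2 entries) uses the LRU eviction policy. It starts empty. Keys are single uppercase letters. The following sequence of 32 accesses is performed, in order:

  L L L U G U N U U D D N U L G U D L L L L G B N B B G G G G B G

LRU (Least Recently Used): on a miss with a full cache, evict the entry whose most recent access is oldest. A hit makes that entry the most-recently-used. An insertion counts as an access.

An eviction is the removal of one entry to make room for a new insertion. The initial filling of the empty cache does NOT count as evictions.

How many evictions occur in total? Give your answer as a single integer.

LRU simulation (capacity=2):
  1. access L: MISS. Cache (LRU->MRU): [L]
  2. access L: HIT. Cache (LRU->MRU): [L]
  3. access L: HIT. Cache (LRU->MRU): [L]
  4. access U: MISS. Cache (LRU->MRU): [L U]
  5. access G: MISS, evict L. Cache (LRU->MRU): [U G]
  6. access U: HIT. Cache (LRU->MRU): [G U]
  7. access N: MISS, evict G. Cache (LRU->MRU): [U N]
  8. access U: HIT. Cache (LRU->MRU): [N U]
  9. access U: HIT. Cache (LRU->MRU): [N U]
  10. access D: MISS, evict N. Cache (LRU->MRU): [U D]
  11. access D: HIT. Cache (LRU->MRU): [U D]
  12. access N: MISS, evict U. Cache (LRU->MRU): [D N]
  13. access U: MISS, evict D. Cache (LRU->MRU): [N U]
  14. access L: MISS, evict N. Cache (LRU->MRU): [U L]
  15. access G: MISS, evict U. Cache (LRU->MRU): [L G]
  16. access U: MISS, evict L. Cache (LRU->MRU): [G U]
  17. access D: MISS, evict G. Cache (LRU->MRU): [U D]
  18. access L: MISS, evict U. Cache (LRU->MRU): [D L]
  19. access L: HIT. Cache (LRU->MRU): [D L]
  20. access L: HIT. Cache (LRU->MRU): [D L]
  21. access L: HIT. Cache (LRU->MRU): [D L]
  22. access G: MISS, evict D. Cache (LRU->MRU): [L G]
  23. access B: MISS, evict L. Cache (LRU->MRU): [G B]
  24. access N: MISS, evict G. Cache (LRU->MRU): [B N]
  25. access B: HIT. Cache (LRU->MRU): [N B]
  26. access B: HIT. Cache (LRU->MRU): [N B]
  27. access G: MISS, evict N. Cache (LRU->MRU): [B G]
  28. access G: HIT. Cache (LRU->MRU): [B G]
  29. access G: HIT. Cache (LRU->MRU): [B G]
  30. access G: HIT. Cache (LRU->MRU): [B G]
  31. access B: HIT. Cache (LRU->MRU): [G B]
  32. access G: HIT. Cache (LRU->MRU): [B G]
Total: 16 hits, 16 misses, 14 evictions

Answer: 14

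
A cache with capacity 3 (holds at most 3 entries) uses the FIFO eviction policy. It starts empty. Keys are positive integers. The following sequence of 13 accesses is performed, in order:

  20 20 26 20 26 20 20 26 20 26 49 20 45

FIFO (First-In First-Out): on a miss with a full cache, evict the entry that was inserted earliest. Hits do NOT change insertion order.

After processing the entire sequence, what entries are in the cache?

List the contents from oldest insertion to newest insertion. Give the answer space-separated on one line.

FIFO simulation (capacity=3):
  1. access 20: MISS. Cache (old->new): [20]
  2. access 20: HIT. Cache (old->new): [20]
  3. access 26: MISS. Cache (old->new): [20 26]
  4. access 20: HIT. Cache (old->new): [20 26]
  5. access 26: HIT. Cache (old->new): [20 26]
  6. access 20: HIT. Cache (old->new): [20 26]
  7. access 20: HIT. Cache (old->new): [20 26]
  8. access 26: HIT. Cache (old->new): [20 26]
  9. access 20: HIT. Cache (old->new): [20 26]
  10. access 26: HIT. Cache (old->new): [20 26]
  11. access 49: MISS. Cache (old->new): [20 26 49]
  12. access 20: HIT. Cache (old->new): [20 26 49]
  13. access 45: MISS, evict 20. Cache (old->new): [26 49 45]
Total: 9 hits, 4 misses, 1 evictions

Answer: 26 49 45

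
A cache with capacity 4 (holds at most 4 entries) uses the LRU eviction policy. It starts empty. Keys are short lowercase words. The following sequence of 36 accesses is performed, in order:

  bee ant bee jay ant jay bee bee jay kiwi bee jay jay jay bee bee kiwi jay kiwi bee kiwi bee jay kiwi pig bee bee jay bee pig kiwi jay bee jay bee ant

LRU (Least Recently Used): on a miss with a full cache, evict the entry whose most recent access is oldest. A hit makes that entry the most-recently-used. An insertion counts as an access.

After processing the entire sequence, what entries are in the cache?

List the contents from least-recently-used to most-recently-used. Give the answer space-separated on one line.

LRU simulation (capacity=4):
  1. access bee: MISS. Cache (LRU->MRU): [bee]
  2. access ant: MISS. Cache (LRU->MRU): [bee ant]
  3. access bee: HIT. Cache (LRU->MRU): [ant bee]
  4. access jay: MISS. Cache (LRU->MRU): [ant bee jay]
  5. access ant: HIT. Cache (LRU->MRU): [bee jay ant]
  6. access jay: HIT. Cache (LRU->MRU): [bee ant jay]
  7. access bee: HIT. Cache (LRU->MRU): [ant jay bee]
  8. access bee: HIT. Cache (LRU->MRU): [ant jay bee]
  9. access jay: HIT. Cache (LRU->MRU): [ant bee jay]
  10. access kiwi: MISS. Cache (LRU->MRU): [ant bee jay kiwi]
  11. access bee: HIT. Cache (LRU->MRU): [ant jay kiwi bee]
  12. access jay: HIT. Cache (LRU->MRU): [ant kiwi bee jay]
  13. access jay: HIT. Cache (LRU->MRU): [ant kiwi bee jay]
  14. access jay: HIT. Cache (LRU->MRU): [ant kiwi bee jay]
  15. access bee: HIT. Cache (LRU->MRU): [ant kiwi jay bee]
  16. access bee: HIT. Cache (LRU->MRU): [ant kiwi jay bee]
  17. access kiwi: HIT. Cache (LRU->MRU): [ant jay bee kiwi]
  18. access jay: HIT. Cache (LRU->MRU): [ant bee kiwi jay]
  19. access kiwi: HIT. Cache (LRU->MRU): [ant bee jay kiwi]
  20. access bee: HIT. Cache (LRU->MRU): [ant jay kiwi bee]
  21. access kiwi: HIT. Cache (LRU->MRU): [ant jay bee kiwi]
  22. access bee: HIT. Cache (LRU->MRU): [ant jay kiwi bee]
  23. access jay: HIT. Cache (LRU->MRU): [ant kiwi bee jay]
  24. access kiwi: HIT. Cache (LRU->MRU): [ant bee jay kiwi]
  25. access pig: MISS, evict ant. Cache (LRU->MRU): [bee jay kiwi pig]
  26. access bee: HIT. Cache (LRU->MRU): [jay kiwi pig bee]
  27. access bee: HIT. Cache (LRU->MRU): [jay kiwi pig bee]
  28. access jay: HIT. Cache (LRU->MRU): [kiwi pig bee jay]
  29. access bee: HIT. Cache (LRU->MRU): [kiwi pig jay bee]
  30. access pig: HIT. Cache (LRU->MRU): [kiwi jay bee pig]
  31. access kiwi: HIT. Cache (LRU->MRU): [jay bee pig kiwi]
  32. access jay: HIT. Cache (LRU->MRU): [bee pig kiwi jay]
  33. access bee: HIT. Cache (LRU->MRU): [pig kiwi jay bee]
  34. access jay: HIT. Cache (LRU->MRU): [pig kiwi bee jay]
  35. access bee: HIT. Cache (LRU->MRU): [pig kiwi jay bee]
  36. access ant: MISS, evict pig. Cache (LRU->MRU): [kiwi jay bee ant]
Total: 30 hits, 6 misses, 2 evictions

Answer: kiwi jay bee ant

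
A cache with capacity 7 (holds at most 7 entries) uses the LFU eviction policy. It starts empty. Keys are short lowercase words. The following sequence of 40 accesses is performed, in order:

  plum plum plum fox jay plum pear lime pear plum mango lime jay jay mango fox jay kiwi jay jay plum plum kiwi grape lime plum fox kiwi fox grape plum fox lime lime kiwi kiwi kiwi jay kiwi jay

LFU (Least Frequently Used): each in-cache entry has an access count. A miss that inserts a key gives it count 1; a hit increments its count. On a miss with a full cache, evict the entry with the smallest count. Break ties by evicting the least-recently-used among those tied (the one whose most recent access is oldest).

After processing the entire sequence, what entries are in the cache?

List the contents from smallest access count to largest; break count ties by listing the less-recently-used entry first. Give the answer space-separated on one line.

Answer: mango grape fox lime kiwi jay plum

Derivation:
LFU simulation (capacity=7):
  1. access plum: MISS. Cache: [plum(c=1)]
  2. access plum: HIT, count now 2. Cache: [plum(c=2)]
  3. access plum: HIT, count now 3. Cache: [plum(c=3)]
  4. access fox: MISS. Cache: [fox(c=1) plum(c=3)]
  5. access jay: MISS. Cache: [fox(c=1) jay(c=1) plum(c=3)]
  6. access plum: HIT, count now 4. Cache: [fox(c=1) jay(c=1) plum(c=4)]
  7. access pear: MISS. Cache: [fox(c=1) jay(c=1) pear(c=1) plum(c=4)]
  8. access lime: MISS. Cache: [fox(c=1) jay(c=1) pear(c=1) lime(c=1) plum(c=4)]
  9. access pear: HIT, count now 2. Cache: [fox(c=1) jay(c=1) lime(c=1) pear(c=2) plum(c=4)]
  10. access plum: HIT, count now 5. Cache: [fox(c=1) jay(c=1) lime(c=1) pear(c=2) plum(c=5)]
  11. access mango: MISS. Cache: [fox(c=1) jay(c=1) lime(c=1) mango(c=1) pear(c=2) plum(c=5)]
  12. access lime: HIT, count now 2. Cache: [fox(c=1) jay(c=1) mango(c=1) pear(c=2) lime(c=2) plum(c=5)]
  13. access jay: HIT, count now 2. Cache: [fox(c=1) mango(c=1) pear(c=2) lime(c=2) jay(c=2) plum(c=5)]
  14. access jay: HIT, count now 3. Cache: [fox(c=1) mango(c=1) pear(c=2) lime(c=2) jay(c=3) plum(c=5)]
  15. access mango: HIT, count now 2. Cache: [fox(c=1) pear(c=2) lime(c=2) mango(c=2) jay(c=3) plum(c=5)]
  16. access fox: HIT, count now 2. Cache: [pear(c=2) lime(c=2) mango(c=2) fox(c=2) jay(c=3) plum(c=5)]
  17. access jay: HIT, count now 4. Cache: [pear(c=2) lime(c=2) mango(c=2) fox(c=2) jay(c=4) plum(c=5)]
  18. access kiwi: MISS. Cache: [kiwi(c=1) pear(c=2) lime(c=2) mango(c=2) fox(c=2) jay(c=4) plum(c=5)]
  19. access jay: HIT, count now 5. Cache: [kiwi(c=1) pear(c=2) lime(c=2) mango(c=2) fox(c=2) plum(c=5) jay(c=5)]
  20. access jay: HIT, count now 6. Cache: [kiwi(c=1) pear(c=2) lime(c=2) mango(c=2) fox(c=2) plum(c=5) jay(c=6)]
  21. access plum: HIT, count now 6. Cache: [kiwi(c=1) pear(c=2) lime(c=2) mango(c=2) fox(c=2) jay(c=6) plum(c=6)]
  22. access plum: HIT, count now 7. Cache: [kiwi(c=1) pear(c=2) lime(c=2) mango(c=2) fox(c=2) jay(c=6) plum(c=7)]
  23. access kiwi: HIT, count now 2. Cache: [pear(c=2) lime(c=2) mango(c=2) fox(c=2) kiwi(c=2) jay(c=6) plum(c=7)]
  24. access grape: MISS, evict pear(c=2). Cache: [grape(c=1) lime(c=2) mango(c=2) fox(c=2) kiwi(c=2) jay(c=6) plum(c=7)]
  25. access lime: HIT, count now 3. Cache: [grape(c=1) mango(c=2) fox(c=2) kiwi(c=2) lime(c=3) jay(c=6) plum(c=7)]
  26. access plum: HIT, count now 8. Cache: [grape(c=1) mango(c=2) fox(c=2) kiwi(c=2) lime(c=3) jay(c=6) plum(c=8)]
  27. access fox: HIT, count now 3. Cache: [grape(c=1) mango(c=2) kiwi(c=2) lime(c=3) fox(c=3) jay(c=6) plum(c=8)]
  28. access kiwi: HIT, count now 3. Cache: [grape(c=1) mango(c=2) lime(c=3) fox(c=3) kiwi(c=3) jay(c=6) plum(c=8)]
  29. access fox: HIT, count now 4. Cache: [grape(c=1) mango(c=2) lime(c=3) kiwi(c=3) fox(c=4) jay(c=6) plum(c=8)]
  30. access grape: HIT, count now 2. Cache: [mango(c=2) grape(c=2) lime(c=3) kiwi(c=3) fox(c=4) jay(c=6) plum(c=8)]
  31. access plum: HIT, count now 9. Cache: [mango(c=2) grape(c=2) lime(c=3) kiwi(c=3) fox(c=4) jay(c=6) plum(c=9)]
  32. access fox: HIT, count now 5. Cache: [mango(c=2) grape(c=2) lime(c=3) kiwi(c=3) fox(c=5) jay(c=6) plum(c=9)]
  33. access lime: HIT, count now 4. Cache: [mango(c=2) grape(c=2) kiwi(c=3) lime(c=4) fox(c=5) jay(c=6) plum(c=9)]
  34. access lime: HIT, count now 5. Cache: [mango(c=2) grape(c=2) kiwi(c=3) fox(c=5) lime(c=5) jay(c=6) plum(c=9)]
  35. access kiwi: HIT, count now 4. Cache: [mango(c=2) grape(c=2) kiwi(c=4) fox(c=5) lime(c=5) jay(c=6) plum(c=9)]
  36. access kiwi: HIT, count now 5. Cache: [mango(c=2) grape(c=2) fox(c=5) lime(c=5) kiwi(c=5) jay(c=6) plum(c=9)]
  37. access kiwi: HIT, count now 6. Cache: [mango(c=2) grape(c=2) fox(c=5) lime(c=5) jay(c=6) kiwi(c=6) plum(c=9)]
  38. access jay: HIT, count now 7. Cache: [mango(c=2) grape(c=2) fox(c=5) lime(c=5) kiwi(c=6) jay(c=7) plum(c=9)]
  39. access kiwi: HIT, count now 7. Cache: [mango(c=2) grape(c=2) fox(c=5) lime(c=5) jay(c=7) kiwi(c=7) plum(c=9)]
  40. access jay: HIT, count now 8. Cache: [mango(c=2) grape(c=2) fox(c=5) lime(c=5) kiwi(c=7) jay(c=8) plum(c=9)]
Total: 32 hits, 8 misses, 1 evictions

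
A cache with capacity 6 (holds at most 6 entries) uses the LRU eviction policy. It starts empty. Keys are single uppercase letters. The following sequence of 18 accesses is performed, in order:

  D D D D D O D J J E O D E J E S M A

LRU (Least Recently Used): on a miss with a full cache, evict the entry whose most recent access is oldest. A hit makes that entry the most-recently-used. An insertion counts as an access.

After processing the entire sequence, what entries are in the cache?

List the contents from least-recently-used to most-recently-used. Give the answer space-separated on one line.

LRU simulation (capacity=6):
  1. access D: MISS. Cache (LRU->MRU): [D]
  2. access D: HIT. Cache (LRU->MRU): [D]
  3. access D: HIT. Cache (LRU->MRU): [D]
  4. access D: HIT. Cache (LRU->MRU): [D]
  5. access D: HIT. Cache (LRU->MRU): [D]
  6. access O: MISS. Cache (LRU->MRU): [D O]
  7. access D: HIT. Cache (LRU->MRU): [O D]
  8. access J: MISS. Cache (LRU->MRU): [O D J]
  9. access J: HIT. Cache (LRU->MRU): [O D J]
  10. access E: MISS. Cache (LRU->MRU): [O D J E]
  11. access O: HIT. Cache (LRU->MRU): [D J E O]
  12. access D: HIT. Cache (LRU->MRU): [J E O D]
  13. access E: HIT. Cache (LRU->MRU): [J O D E]
  14. access J: HIT. Cache (LRU->MRU): [O D E J]
  15. access E: HIT. Cache (LRU->MRU): [O D J E]
  16. access S: MISS. Cache (LRU->MRU): [O D J E S]
  17. access M: MISS. Cache (LRU->MRU): [O D J E S M]
  18. access A: MISS, evict O. Cache (LRU->MRU): [D J E S M A]
Total: 11 hits, 7 misses, 1 evictions

Answer: D J E S M A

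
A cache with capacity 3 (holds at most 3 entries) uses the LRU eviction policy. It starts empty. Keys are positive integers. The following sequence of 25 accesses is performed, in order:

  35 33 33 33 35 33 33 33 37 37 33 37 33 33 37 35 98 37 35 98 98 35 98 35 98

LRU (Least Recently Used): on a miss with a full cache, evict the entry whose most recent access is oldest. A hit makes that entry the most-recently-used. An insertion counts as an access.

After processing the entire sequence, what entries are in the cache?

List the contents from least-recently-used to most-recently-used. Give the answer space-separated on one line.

Answer: 37 35 98

Derivation:
LRU simulation (capacity=3):
  1. access 35: MISS. Cache (LRU->MRU): [35]
  2. access 33: MISS. Cache (LRU->MRU): [35 33]
  3. access 33: HIT. Cache (LRU->MRU): [35 33]
  4. access 33: HIT. Cache (LRU->MRU): [35 33]
  5. access 35: HIT. Cache (LRU->MRU): [33 35]
  6. access 33: HIT. Cache (LRU->MRU): [35 33]
  7. access 33: HIT. Cache (LRU->MRU): [35 33]
  8. access 33: HIT. Cache (LRU->MRU): [35 33]
  9. access 37: MISS. Cache (LRU->MRU): [35 33 37]
  10. access 37: HIT. Cache (LRU->MRU): [35 33 37]
  11. access 33: HIT. Cache (LRU->MRU): [35 37 33]
  12. access 37: HIT. Cache (LRU->MRU): [35 33 37]
  13. access 33: HIT. Cache (LRU->MRU): [35 37 33]
  14. access 33: HIT. Cache (LRU->MRU): [35 37 33]
  15. access 37: HIT. Cache (LRU->MRU): [35 33 37]
  16. access 35: HIT. Cache (LRU->MRU): [33 37 35]
  17. access 98: MISS, evict 33. Cache (LRU->MRU): [37 35 98]
  18. access 37: HIT. Cache (LRU->MRU): [35 98 37]
  19. access 35: HIT. Cache (LRU->MRU): [98 37 35]
  20. access 98: HIT. Cache (LRU->MRU): [37 35 98]
  21. access 98: HIT. Cache (LRU->MRU): [37 35 98]
  22. access 35: HIT. Cache (LRU->MRU): [37 98 35]
  23. access 98: HIT. Cache (LRU->MRU): [37 35 98]
  24. access 35: HIT. Cache (LRU->MRU): [37 98 35]
  25. access 98: HIT. Cache (LRU->MRU): [37 35 98]
Total: 21 hits, 4 misses, 1 evictions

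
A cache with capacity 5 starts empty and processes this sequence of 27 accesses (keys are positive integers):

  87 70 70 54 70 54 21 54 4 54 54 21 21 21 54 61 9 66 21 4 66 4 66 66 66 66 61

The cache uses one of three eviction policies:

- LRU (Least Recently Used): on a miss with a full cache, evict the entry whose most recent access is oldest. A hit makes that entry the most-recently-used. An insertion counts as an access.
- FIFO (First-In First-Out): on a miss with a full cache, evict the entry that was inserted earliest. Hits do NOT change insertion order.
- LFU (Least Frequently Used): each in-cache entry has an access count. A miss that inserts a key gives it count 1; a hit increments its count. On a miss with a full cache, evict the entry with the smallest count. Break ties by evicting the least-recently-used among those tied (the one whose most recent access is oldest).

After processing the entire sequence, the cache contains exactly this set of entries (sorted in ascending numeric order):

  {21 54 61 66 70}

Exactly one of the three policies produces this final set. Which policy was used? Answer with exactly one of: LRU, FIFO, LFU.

Answer: LFU

Derivation:
Simulating under each policy and comparing final sets:
  LRU: final set = {4 9 21 61 66} -> differs
  FIFO: final set = {4 9 21 61 66} -> differs
  LFU: final set = {21 54 61 66 70} -> MATCHES target
Only LFU produces the target set.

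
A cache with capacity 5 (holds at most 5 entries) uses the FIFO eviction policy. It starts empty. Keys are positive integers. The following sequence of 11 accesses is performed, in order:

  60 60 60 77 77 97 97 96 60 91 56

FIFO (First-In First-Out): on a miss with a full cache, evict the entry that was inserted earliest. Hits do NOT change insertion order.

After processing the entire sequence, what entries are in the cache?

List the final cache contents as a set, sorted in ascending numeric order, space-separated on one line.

Answer: 56 77 91 96 97

Derivation:
FIFO simulation (capacity=5):
  1. access 60: MISS. Cache (old->new): [60]
  2. access 60: HIT. Cache (old->new): [60]
  3. access 60: HIT. Cache (old->new): [60]
  4. access 77: MISS. Cache (old->new): [60 77]
  5. access 77: HIT. Cache (old->new): [60 77]
  6. access 97: MISS. Cache (old->new): [60 77 97]
  7. access 97: HIT. Cache (old->new): [60 77 97]
  8. access 96: MISS. Cache (old->new): [60 77 97 96]
  9. access 60: HIT. Cache (old->new): [60 77 97 96]
  10. access 91: MISS. Cache (old->new): [60 77 97 96 91]
  11. access 56: MISS, evict 60. Cache (old->new): [77 97 96 91 56]
Total: 5 hits, 6 misses, 1 evictions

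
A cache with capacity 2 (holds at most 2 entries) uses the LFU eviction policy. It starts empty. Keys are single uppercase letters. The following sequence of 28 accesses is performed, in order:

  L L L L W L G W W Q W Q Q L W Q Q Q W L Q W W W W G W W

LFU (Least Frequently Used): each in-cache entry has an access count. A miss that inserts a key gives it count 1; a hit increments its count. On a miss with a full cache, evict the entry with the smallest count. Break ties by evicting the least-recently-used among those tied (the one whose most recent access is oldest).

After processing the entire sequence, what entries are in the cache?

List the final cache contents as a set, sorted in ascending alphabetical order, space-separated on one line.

LFU simulation (capacity=2):
  1. access L: MISS. Cache: [L(c=1)]
  2. access L: HIT, count now 2. Cache: [L(c=2)]
  3. access L: HIT, count now 3. Cache: [L(c=3)]
  4. access L: HIT, count now 4. Cache: [L(c=4)]
  5. access W: MISS. Cache: [W(c=1) L(c=4)]
  6. access L: HIT, count now 5. Cache: [W(c=1) L(c=5)]
  7. access G: MISS, evict W(c=1). Cache: [G(c=1) L(c=5)]
  8. access W: MISS, evict G(c=1). Cache: [W(c=1) L(c=5)]
  9. access W: HIT, count now 2. Cache: [W(c=2) L(c=5)]
  10. access Q: MISS, evict W(c=2). Cache: [Q(c=1) L(c=5)]
  11. access W: MISS, evict Q(c=1). Cache: [W(c=1) L(c=5)]
  12. access Q: MISS, evict W(c=1). Cache: [Q(c=1) L(c=5)]
  13. access Q: HIT, count now 2. Cache: [Q(c=2) L(c=5)]
  14. access L: HIT, count now 6. Cache: [Q(c=2) L(c=6)]
  15. access W: MISS, evict Q(c=2). Cache: [W(c=1) L(c=6)]
  16. access Q: MISS, evict W(c=1). Cache: [Q(c=1) L(c=6)]
  17. access Q: HIT, count now 2. Cache: [Q(c=2) L(c=6)]
  18. access Q: HIT, count now 3. Cache: [Q(c=3) L(c=6)]
  19. access W: MISS, evict Q(c=3). Cache: [W(c=1) L(c=6)]
  20. access L: HIT, count now 7. Cache: [W(c=1) L(c=7)]
  21. access Q: MISS, evict W(c=1). Cache: [Q(c=1) L(c=7)]
  22. access W: MISS, evict Q(c=1). Cache: [W(c=1) L(c=7)]
  23. access W: HIT, count now 2. Cache: [W(c=2) L(c=7)]
  24. access W: HIT, count now 3. Cache: [W(c=3) L(c=7)]
  25. access W: HIT, count now 4. Cache: [W(c=4) L(c=7)]
  26. access G: MISS, evict W(c=4). Cache: [G(c=1) L(c=7)]
  27. access W: MISS, evict G(c=1). Cache: [W(c=1) L(c=7)]
  28. access W: HIT, count now 2. Cache: [W(c=2) L(c=7)]
Total: 14 hits, 14 misses, 12 evictions

Answer: L W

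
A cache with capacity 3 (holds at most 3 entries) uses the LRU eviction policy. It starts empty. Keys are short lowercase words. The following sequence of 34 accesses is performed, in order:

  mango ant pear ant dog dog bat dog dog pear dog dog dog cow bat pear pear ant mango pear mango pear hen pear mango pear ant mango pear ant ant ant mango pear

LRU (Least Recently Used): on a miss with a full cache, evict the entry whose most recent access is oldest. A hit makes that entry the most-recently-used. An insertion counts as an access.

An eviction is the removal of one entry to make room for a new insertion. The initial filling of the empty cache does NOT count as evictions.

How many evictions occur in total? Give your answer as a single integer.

Answer: 10

Derivation:
LRU simulation (capacity=3):
  1. access mango: MISS. Cache (LRU->MRU): [mango]
  2. access ant: MISS. Cache (LRU->MRU): [mango ant]
  3. access pear: MISS. Cache (LRU->MRU): [mango ant pear]
  4. access ant: HIT. Cache (LRU->MRU): [mango pear ant]
  5. access dog: MISS, evict mango. Cache (LRU->MRU): [pear ant dog]
  6. access dog: HIT. Cache (LRU->MRU): [pear ant dog]
  7. access bat: MISS, evict pear. Cache (LRU->MRU): [ant dog bat]
  8. access dog: HIT. Cache (LRU->MRU): [ant bat dog]
  9. access dog: HIT. Cache (LRU->MRU): [ant bat dog]
  10. access pear: MISS, evict ant. Cache (LRU->MRU): [bat dog pear]
  11. access dog: HIT. Cache (LRU->MRU): [bat pear dog]
  12. access dog: HIT. Cache (LRU->MRU): [bat pear dog]
  13. access dog: HIT. Cache (LRU->MRU): [bat pear dog]
  14. access cow: MISS, evict bat. Cache (LRU->MRU): [pear dog cow]
  15. access bat: MISS, evict pear. Cache (LRU->MRU): [dog cow bat]
  16. access pear: MISS, evict dog. Cache (LRU->MRU): [cow bat pear]
  17. access pear: HIT. Cache (LRU->MRU): [cow bat pear]
  18. access ant: MISS, evict cow. Cache (LRU->MRU): [bat pear ant]
  19. access mango: MISS, evict bat. Cache (LRU->MRU): [pear ant mango]
  20. access pear: HIT. Cache (LRU->MRU): [ant mango pear]
  21. access mango: HIT. Cache (LRU->MRU): [ant pear mango]
  22. access pear: HIT. Cache (LRU->MRU): [ant mango pear]
  23. access hen: MISS, evict ant. Cache (LRU->MRU): [mango pear hen]
  24. access pear: HIT. Cache (LRU->MRU): [mango hen pear]
  25. access mango: HIT. Cache (LRU->MRU): [hen pear mango]
  26. access pear: HIT. Cache (LRU->MRU): [hen mango pear]
  27. access ant: MISS, evict hen. Cache (LRU->MRU): [mango pear ant]
  28. access mango: HIT. Cache (LRU->MRU): [pear ant mango]
  29. access pear: HIT. Cache (LRU->MRU): [ant mango pear]
  30. access ant: HIT. Cache (LRU->MRU): [mango pear ant]
  31. access ant: HIT. Cache (LRU->MRU): [mango pear ant]
  32. access ant: HIT. Cache (LRU->MRU): [mango pear ant]
  33. access mango: HIT. Cache (LRU->MRU): [pear ant mango]
  34. access pear: HIT. Cache (LRU->MRU): [ant mango pear]
Total: 21 hits, 13 misses, 10 evictions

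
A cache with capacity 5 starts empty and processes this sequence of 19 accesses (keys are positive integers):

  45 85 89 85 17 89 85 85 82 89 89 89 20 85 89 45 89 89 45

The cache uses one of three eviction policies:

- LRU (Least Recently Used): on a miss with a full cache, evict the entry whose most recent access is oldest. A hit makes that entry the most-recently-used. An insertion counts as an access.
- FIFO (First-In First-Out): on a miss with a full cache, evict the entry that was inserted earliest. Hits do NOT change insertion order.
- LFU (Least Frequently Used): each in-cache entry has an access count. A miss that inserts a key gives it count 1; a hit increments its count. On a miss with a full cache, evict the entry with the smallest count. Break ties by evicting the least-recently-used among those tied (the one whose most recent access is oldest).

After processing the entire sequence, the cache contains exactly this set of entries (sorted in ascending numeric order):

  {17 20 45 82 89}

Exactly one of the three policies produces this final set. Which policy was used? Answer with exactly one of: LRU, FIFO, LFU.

Simulating under each policy and comparing final sets:
  LRU: final set = {20 45 82 85 89} -> differs
  FIFO: final set = {17 20 45 82 89} -> MATCHES target
  LFU: final set = {20 45 82 85 89} -> differs
Only FIFO produces the target set.

Answer: FIFO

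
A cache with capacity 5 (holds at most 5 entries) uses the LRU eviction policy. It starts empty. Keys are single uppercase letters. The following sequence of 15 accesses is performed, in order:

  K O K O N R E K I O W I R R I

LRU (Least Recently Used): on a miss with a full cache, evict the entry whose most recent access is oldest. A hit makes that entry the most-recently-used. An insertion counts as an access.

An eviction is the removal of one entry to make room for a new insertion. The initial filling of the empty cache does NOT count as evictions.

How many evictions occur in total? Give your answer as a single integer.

Answer: 4

Derivation:
LRU simulation (capacity=5):
  1. access K: MISS. Cache (LRU->MRU): [K]
  2. access O: MISS. Cache (LRU->MRU): [K O]
  3. access K: HIT. Cache (LRU->MRU): [O K]
  4. access O: HIT. Cache (LRU->MRU): [K O]
  5. access N: MISS. Cache (LRU->MRU): [K O N]
  6. access R: MISS. Cache (LRU->MRU): [K O N R]
  7. access E: MISS. Cache (LRU->MRU): [K O N R E]
  8. access K: HIT. Cache (LRU->MRU): [O N R E K]
  9. access I: MISS, evict O. Cache (LRU->MRU): [N R E K I]
  10. access O: MISS, evict N. Cache (LRU->MRU): [R E K I O]
  11. access W: MISS, evict R. Cache (LRU->MRU): [E K I O W]
  12. access I: HIT. Cache (LRU->MRU): [E K O W I]
  13. access R: MISS, evict E. Cache (LRU->MRU): [K O W I R]
  14. access R: HIT. Cache (LRU->MRU): [K O W I R]
  15. access I: HIT. Cache (LRU->MRU): [K O W R I]
Total: 6 hits, 9 misses, 4 evictions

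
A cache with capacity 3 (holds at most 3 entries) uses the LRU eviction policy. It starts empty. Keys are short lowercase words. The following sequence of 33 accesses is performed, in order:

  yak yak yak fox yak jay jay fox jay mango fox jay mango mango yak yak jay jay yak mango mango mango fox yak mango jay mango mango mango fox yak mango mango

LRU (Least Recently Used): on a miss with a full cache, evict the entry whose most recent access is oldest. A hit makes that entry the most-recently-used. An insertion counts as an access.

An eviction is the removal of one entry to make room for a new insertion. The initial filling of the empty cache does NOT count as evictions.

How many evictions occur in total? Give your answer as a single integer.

LRU simulation (capacity=3):
  1. access yak: MISS. Cache (LRU->MRU): [yak]
  2. access yak: HIT. Cache (LRU->MRU): [yak]
  3. access yak: HIT. Cache (LRU->MRU): [yak]
  4. access fox: MISS. Cache (LRU->MRU): [yak fox]
  5. access yak: HIT. Cache (LRU->MRU): [fox yak]
  6. access jay: MISS. Cache (LRU->MRU): [fox yak jay]
  7. access jay: HIT. Cache (LRU->MRU): [fox yak jay]
  8. access fox: HIT. Cache (LRU->MRU): [yak jay fox]
  9. access jay: HIT. Cache (LRU->MRU): [yak fox jay]
  10. access mango: MISS, evict yak. Cache (LRU->MRU): [fox jay mango]
  11. access fox: HIT. Cache (LRU->MRU): [jay mango fox]
  12. access jay: HIT. Cache (LRU->MRU): [mango fox jay]
  13. access mango: HIT. Cache (LRU->MRU): [fox jay mango]
  14. access mango: HIT. Cache (LRU->MRU): [fox jay mango]
  15. access yak: MISS, evict fox. Cache (LRU->MRU): [jay mango yak]
  16. access yak: HIT. Cache (LRU->MRU): [jay mango yak]
  17. access jay: HIT. Cache (LRU->MRU): [mango yak jay]
  18. access jay: HIT. Cache (LRU->MRU): [mango yak jay]
  19. access yak: HIT. Cache (LRU->MRU): [mango jay yak]
  20. access mango: HIT. Cache (LRU->MRU): [jay yak mango]
  21. access mango: HIT. Cache (LRU->MRU): [jay yak mango]
  22. access mango: HIT. Cache (LRU->MRU): [jay yak mango]
  23. access fox: MISS, evict jay. Cache (LRU->MRU): [yak mango fox]
  24. access yak: HIT. Cache (LRU->MRU): [mango fox yak]
  25. access mango: HIT. Cache (LRU->MRU): [fox yak mango]
  26. access jay: MISS, evict fox. Cache (LRU->MRU): [yak mango jay]
  27. access mango: HIT. Cache (LRU->MRU): [yak jay mango]
  28. access mango: HIT. Cache (LRU->MRU): [yak jay mango]
  29. access mango: HIT. Cache (LRU->MRU): [yak jay mango]
  30. access fox: MISS, evict yak. Cache (LRU->MRU): [jay mango fox]
  31. access yak: MISS, evict jay. Cache (LRU->MRU): [mango fox yak]
  32. access mango: HIT. Cache (LRU->MRU): [fox yak mango]
  33. access mango: HIT. Cache (LRU->MRU): [fox yak mango]
Total: 24 hits, 9 misses, 6 evictions

Answer: 6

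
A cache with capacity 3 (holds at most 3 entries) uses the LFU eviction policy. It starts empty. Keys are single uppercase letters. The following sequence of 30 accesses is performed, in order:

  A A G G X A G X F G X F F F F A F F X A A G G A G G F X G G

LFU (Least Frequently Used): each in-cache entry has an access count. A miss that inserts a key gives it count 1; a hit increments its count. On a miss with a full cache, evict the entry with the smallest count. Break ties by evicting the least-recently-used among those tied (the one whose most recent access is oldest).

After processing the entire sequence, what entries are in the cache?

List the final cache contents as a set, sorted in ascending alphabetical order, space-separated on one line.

Answer: A F G

Derivation:
LFU simulation (capacity=3):
  1. access A: MISS. Cache: [A(c=1)]
  2. access A: HIT, count now 2. Cache: [A(c=2)]
  3. access G: MISS. Cache: [G(c=1) A(c=2)]
  4. access G: HIT, count now 2. Cache: [A(c=2) G(c=2)]
  5. access X: MISS. Cache: [X(c=1) A(c=2) G(c=2)]
  6. access A: HIT, count now 3. Cache: [X(c=1) G(c=2) A(c=3)]
  7. access G: HIT, count now 3. Cache: [X(c=1) A(c=3) G(c=3)]
  8. access X: HIT, count now 2. Cache: [X(c=2) A(c=3) G(c=3)]
  9. access F: MISS, evict X(c=2). Cache: [F(c=1) A(c=3) G(c=3)]
  10. access G: HIT, count now 4. Cache: [F(c=1) A(c=3) G(c=4)]
  11. access X: MISS, evict F(c=1). Cache: [X(c=1) A(c=3) G(c=4)]
  12. access F: MISS, evict X(c=1). Cache: [F(c=1) A(c=3) G(c=4)]
  13. access F: HIT, count now 2. Cache: [F(c=2) A(c=3) G(c=4)]
  14. access F: HIT, count now 3. Cache: [A(c=3) F(c=3) G(c=4)]
  15. access F: HIT, count now 4. Cache: [A(c=3) G(c=4) F(c=4)]
  16. access A: HIT, count now 4. Cache: [G(c=4) F(c=4) A(c=4)]
  17. access F: HIT, count now 5. Cache: [G(c=4) A(c=4) F(c=5)]
  18. access F: HIT, count now 6. Cache: [G(c=4) A(c=4) F(c=6)]
  19. access X: MISS, evict G(c=4). Cache: [X(c=1) A(c=4) F(c=6)]
  20. access A: HIT, count now 5. Cache: [X(c=1) A(c=5) F(c=6)]
  21. access A: HIT, count now 6. Cache: [X(c=1) F(c=6) A(c=6)]
  22. access G: MISS, evict X(c=1). Cache: [G(c=1) F(c=6) A(c=6)]
  23. access G: HIT, count now 2. Cache: [G(c=2) F(c=6) A(c=6)]
  24. access A: HIT, count now 7. Cache: [G(c=2) F(c=6) A(c=7)]
  25. access G: HIT, count now 3. Cache: [G(c=3) F(c=6) A(c=7)]
  26. access G: HIT, count now 4. Cache: [G(c=4) F(c=6) A(c=7)]
  27. access F: HIT, count now 7. Cache: [G(c=4) A(c=7) F(c=7)]
  28. access X: MISS, evict G(c=4). Cache: [X(c=1) A(c=7) F(c=7)]
  29. access G: MISS, evict X(c=1). Cache: [G(c=1) A(c=7) F(c=7)]
  30. access G: HIT, count now 2. Cache: [G(c=2) A(c=7) F(c=7)]
Total: 20 hits, 10 misses, 7 evictions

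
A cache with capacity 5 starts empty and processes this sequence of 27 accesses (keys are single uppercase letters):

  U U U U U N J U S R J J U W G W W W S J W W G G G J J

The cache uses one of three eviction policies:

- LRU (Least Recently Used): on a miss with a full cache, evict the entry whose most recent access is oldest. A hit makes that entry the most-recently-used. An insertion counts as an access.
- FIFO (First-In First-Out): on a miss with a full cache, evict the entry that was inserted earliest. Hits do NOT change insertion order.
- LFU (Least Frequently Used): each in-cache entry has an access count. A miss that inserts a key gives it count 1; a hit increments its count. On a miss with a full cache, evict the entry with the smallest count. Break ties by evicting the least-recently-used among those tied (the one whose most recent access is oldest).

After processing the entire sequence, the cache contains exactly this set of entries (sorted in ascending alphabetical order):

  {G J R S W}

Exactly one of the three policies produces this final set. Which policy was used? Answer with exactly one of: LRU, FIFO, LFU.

Answer: FIFO

Derivation:
Simulating under each policy and comparing final sets:
  LRU: final set = {G J S U W} -> differs
  FIFO: final set = {G J R S W} -> MATCHES target
  LFU: final set = {G J S U W} -> differs
Only FIFO produces the target set.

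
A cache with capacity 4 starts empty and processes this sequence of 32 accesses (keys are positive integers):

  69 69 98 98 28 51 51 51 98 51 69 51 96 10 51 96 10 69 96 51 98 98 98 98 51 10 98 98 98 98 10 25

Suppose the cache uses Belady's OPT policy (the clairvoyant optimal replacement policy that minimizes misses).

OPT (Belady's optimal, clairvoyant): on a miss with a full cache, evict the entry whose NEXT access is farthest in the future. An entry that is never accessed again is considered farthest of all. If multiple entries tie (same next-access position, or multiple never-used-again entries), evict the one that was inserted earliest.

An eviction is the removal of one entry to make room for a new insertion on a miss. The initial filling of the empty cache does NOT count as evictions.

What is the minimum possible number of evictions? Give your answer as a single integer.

Answer: 4

Derivation:
OPT (Belady) simulation (capacity=4):
  1. access 69: MISS. Cache: [69]
  2. access 69: HIT. Next use of 69: step 11. Cache: [69]
  3. access 98: MISS. Cache: [69 98]
  4. access 98: HIT. Next use of 98: step 9. Cache: [69 98]
  5. access 28: MISS. Cache: [69 98 28]
  6. access 51: MISS. Cache: [69 98 28 51]
  7. access 51: HIT. Next use of 51: step 8. Cache: [69 98 28 51]
  8. access 51: HIT. Next use of 51: step 10. Cache: [69 98 28 51]
  9. access 98: HIT. Next use of 98: step 21. Cache: [69 98 28 51]
  10. access 51: HIT. Next use of 51: step 12. Cache: [69 98 28 51]
  11. access 69: HIT. Next use of 69: step 18. Cache: [69 98 28 51]
  12. access 51: HIT. Next use of 51: step 15. Cache: [69 98 28 51]
  13. access 96: MISS, evict 28 (next use: never). Cache: [69 98 51 96]
  14. access 10: MISS, evict 98 (next use: step 21). Cache: [69 51 96 10]
  15. access 51: HIT. Next use of 51: step 20. Cache: [69 51 96 10]
  16. access 96: HIT. Next use of 96: step 19. Cache: [69 51 96 10]
  17. access 10: HIT. Next use of 10: step 26. Cache: [69 51 96 10]
  18. access 69: HIT. Next use of 69: never. Cache: [69 51 96 10]
  19. access 96: HIT. Next use of 96: never. Cache: [69 51 96 10]
  20. access 51: HIT. Next use of 51: step 25. Cache: [69 51 96 10]
  21. access 98: MISS, evict 69 (next use: never). Cache: [51 96 10 98]
  22. access 98: HIT. Next use of 98: step 23. Cache: [51 96 10 98]
  23. access 98: HIT. Next use of 98: step 24. Cache: [51 96 10 98]
  24. access 98: HIT. Next use of 98: step 27. Cache: [51 96 10 98]
  25. access 51: HIT. Next use of 51: never. Cache: [51 96 10 98]
  26. access 10: HIT. Next use of 10: step 31. Cache: [51 96 10 98]
  27. access 98: HIT. Next use of 98: step 28. Cache: [51 96 10 98]
  28. access 98: HIT. Next use of 98: step 29. Cache: [51 96 10 98]
  29. access 98: HIT. Next use of 98: step 30. Cache: [51 96 10 98]
  30. access 98: HIT. Next use of 98: never. Cache: [51 96 10 98]
  31. access 10: HIT. Next use of 10: never. Cache: [51 96 10 98]
  32. access 25: MISS, evict 51 (next use: never). Cache: [96 10 98 25]
Total: 24 hits, 8 misses, 4 evictions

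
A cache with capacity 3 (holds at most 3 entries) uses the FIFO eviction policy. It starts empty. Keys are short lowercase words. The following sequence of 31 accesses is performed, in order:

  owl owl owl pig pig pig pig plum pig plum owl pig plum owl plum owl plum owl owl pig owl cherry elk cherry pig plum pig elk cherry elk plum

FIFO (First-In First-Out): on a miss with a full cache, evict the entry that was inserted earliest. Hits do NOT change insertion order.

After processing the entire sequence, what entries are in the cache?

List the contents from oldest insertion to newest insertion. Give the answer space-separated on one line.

FIFO simulation (capacity=3):
  1. access owl: MISS. Cache (old->new): [owl]
  2. access owl: HIT. Cache (old->new): [owl]
  3. access owl: HIT. Cache (old->new): [owl]
  4. access pig: MISS. Cache (old->new): [owl pig]
  5. access pig: HIT. Cache (old->new): [owl pig]
  6. access pig: HIT. Cache (old->new): [owl pig]
  7. access pig: HIT. Cache (old->new): [owl pig]
  8. access plum: MISS. Cache (old->new): [owl pig plum]
  9. access pig: HIT. Cache (old->new): [owl pig plum]
  10. access plum: HIT. Cache (old->new): [owl pig plum]
  11. access owl: HIT. Cache (old->new): [owl pig plum]
  12. access pig: HIT. Cache (old->new): [owl pig plum]
  13. access plum: HIT. Cache (old->new): [owl pig plum]
  14. access owl: HIT. Cache (old->new): [owl pig plum]
  15. access plum: HIT. Cache (old->new): [owl pig plum]
  16. access owl: HIT. Cache (old->new): [owl pig plum]
  17. access plum: HIT. Cache (old->new): [owl pig plum]
  18. access owl: HIT. Cache (old->new): [owl pig plum]
  19. access owl: HIT. Cache (old->new): [owl pig plum]
  20. access pig: HIT. Cache (old->new): [owl pig plum]
  21. access owl: HIT. Cache (old->new): [owl pig plum]
  22. access cherry: MISS, evict owl. Cache (old->new): [pig plum cherry]
  23. access elk: MISS, evict pig. Cache (old->new): [plum cherry elk]
  24. access cherry: HIT. Cache (old->new): [plum cherry elk]
  25. access pig: MISS, evict plum. Cache (old->new): [cherry elk pig]
  26. access plum: MISS, evict cherry. Cache (old->new): [elk pig plum]
  27. access pig: HIT. Cache (old->new): [elk pig plum]
  28. access elk: HIT. Cache (old->new): [elk pig plum]
  29. access cherry: MISS, evict elk. Cache (old->new): [pig plum cherry]
  30. access elk: MISS, evict pig. Cache (old->new): [plum cherry elk]
  31. access plum: HIT. Cache (old->new): [plum cherry elk]
Total: 22 hits, 9 misses, 6 evictions

Answer: plum cherry elk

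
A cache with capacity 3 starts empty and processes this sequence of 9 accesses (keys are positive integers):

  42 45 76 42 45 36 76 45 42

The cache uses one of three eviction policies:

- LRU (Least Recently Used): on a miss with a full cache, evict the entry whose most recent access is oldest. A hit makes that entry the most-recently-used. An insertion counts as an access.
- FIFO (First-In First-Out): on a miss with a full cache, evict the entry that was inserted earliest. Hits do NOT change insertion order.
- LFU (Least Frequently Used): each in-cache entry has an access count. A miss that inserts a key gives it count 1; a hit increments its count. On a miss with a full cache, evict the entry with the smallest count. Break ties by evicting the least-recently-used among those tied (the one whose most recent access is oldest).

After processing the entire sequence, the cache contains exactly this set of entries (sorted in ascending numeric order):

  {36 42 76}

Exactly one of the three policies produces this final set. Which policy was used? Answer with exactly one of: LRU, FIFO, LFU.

Simulating under each policy and comparing final sets:
  LRU: final set = {42 45 76} -> differs
  FIFO: final set = {36 42 76} -> MATCHES target
  LFU: final set = {42 45 76} -> differs
Only FIFO produces the target set.

Answer: FIFO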